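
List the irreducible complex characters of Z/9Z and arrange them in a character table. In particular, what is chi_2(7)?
Character table of Z/9Z (irreps indexed chi_0,...,chi_8 with chi_k(m) = zeta_9^(k*m), zeta_9 = exp(2*pi*i/9)):
  irrep \ class  {0} (size 1)  {1} (size 1)    {2} (size 1)    {3} (size 1)    {4} (size 1)    {5} (size 1)    {6} (size 1)    {7} (size 1)    {8} (size 1)  
  chi_0          1             1               1               1               1               1               1               1               1             
  chi_1          1             exp(2*I*pi/9)   exp(4*I*pi/9)   exp(2*I*pi/3)   exp(8*I*pi/9)   exp(-8*I*pi/9)  exp(-2*I*pi/3)  exp(-4*I*pi/9)  exp(-2*I*pi/9)
  chi_2          1             exp(4*I*pi/9)   exp(8*I*pi/9)   exp(-2*I*pi/3)  exp(-2*I*pi/9)  exp(2*I*pi/9)   exp(2*I*pi/3)   exp(-8*I*pi/9)  exp(-4*I*pi/9)
  chi_3          1             exp(2*I*pi/3)   exp(-2*I*pi/3)  1               exp(2*I*pi/3)   exp(-2*I*pi/3)  1               exp(2*I*pi/3)   exp(-2*I*pi/3)
  chi_4          1             exp(8*I*pi/9)   exp(-2*I*pi/9)  exp(2*I*pi/3)   exp(-4*I*pi/9)  exp(4*I*pi/9)   exp(-2*I*pi/3)  exp(2*I*pi/9)   exp(-8*I*pi/9)
  chi_5          1             exp(-8*I*pi/9)  exp(2*I*pi/9)   exp(-2*I*pi/3)  exp(4*I*pi/9)   exp(-4*I*pi/9)  exp(2*I*pi/3)   exp(-2*I*pi/9)  exp(8*I*pi/9) 
  chi_6          1             exp(-2*I*pi/3)  exp(2*I*pi/3)   1               exp(-2*I*pi/3)  exp(2*I*pi/3)   1               exp(-2*I*pi/3)  exp(2*I*pi/3) 
  chi_7          1             exp(-4*I*pi/9)  exp(-8*I*pi/9)  exp(2*I*pi/3)   exp(2*I*pi/9)   exp(-2*I*pi/9)  exp(-2*I*pi/3)  exp(8*I*pi/9)   exp(4*I*pi/9) 
  chi_8          1             exp(-2*I*pi/9)  exp(-4*I*pi/9)  exp(-2*I*pi/3)  exp(-8*I*pi/9)  exp(8*I*pi/9)   exp(2*I*pi/3)   exp(4*I*pi/9)   exp(2*I*pi/9) 

Spot check: chi_2(7) = zeta_9^(2*7) = zeta_9^14 = exp(-8*I*pi/9).

Reasoning: Z/9Z is abelian, so all 9 irreducible complex representations are 1-dimensional. They are given by chi_k(m) = zeta_9^(k*m) for k = 0,...,8. Row orthogonality: sum_m chi_k(m) conj(chi_l(m)) = 9 * [k = l].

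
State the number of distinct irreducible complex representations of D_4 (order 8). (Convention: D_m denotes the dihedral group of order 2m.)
5

Working: The number of irreducible complex representations of a finite group equals its number of conjugacy classes. D_4 has 5 conjugacy classes (n/2 + 3 for n even), so D_4 (order 8) has exactly 5 irreducible complex representations.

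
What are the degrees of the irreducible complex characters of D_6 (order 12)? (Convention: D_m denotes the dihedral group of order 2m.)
Dimensions: 1, 1, 1, 1, 2, 2

Why: There are 6 irreducibles (= number of conjugacy classes). Their dimensions d_i satisfy sum d_i^2 = |G| = 12: 1 + 1 + 1 + 1 + 4 + 4 = 12.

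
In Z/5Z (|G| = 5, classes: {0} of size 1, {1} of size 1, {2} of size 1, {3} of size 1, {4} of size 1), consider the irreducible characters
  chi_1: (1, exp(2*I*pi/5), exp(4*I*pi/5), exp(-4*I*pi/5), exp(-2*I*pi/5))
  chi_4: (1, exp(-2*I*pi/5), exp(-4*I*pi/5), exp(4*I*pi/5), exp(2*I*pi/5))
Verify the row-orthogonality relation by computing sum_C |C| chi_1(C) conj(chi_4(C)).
Sum = 0; so <chi_1, chi_4> = 0 (distinct irreducibles are orthogonal).

Proof sketch: Compute term by term over conjugacy classes (|C| * chi_1(C) * conj(chi_4(C))):
  1*(1)*conj(1) + 1*(exp(2*I*pi/5))*conj(exp(-2*I*pi/5)) + 1*(exp(4*I*pi/5))*conj(exp(-4*I*pi/5)) + 1*(exp(-4*I*pi/5))*conj(exp(4*I*pi/5)) + 1*(exp(-2*I*pi/5))*conj(exp(2*I*pi/5))
  = (1) + (exp(4*I*pi/5)) + (exp(-2*I*pi/5)) + (exp(2*I*pi/5)) + (exp(-4*I*pi/5))
  = 0.
(Exp terms are combined using exp(i*s)*conj(exp(i*t)) = exp(i*(s-t)), and sums of them are collapsed using the identity that for every m > 1 the m distinct m-th roots of unity sum to 0, e.g. 1 + exp(2*I*pi/3) + exp(-2*I*pi/3) = 0.)
Dividing by |G| = 5 gives 0/5 = 0, matching the row-orthogonality relation <chi_1, chi_4> = [chi_1 = chi_4].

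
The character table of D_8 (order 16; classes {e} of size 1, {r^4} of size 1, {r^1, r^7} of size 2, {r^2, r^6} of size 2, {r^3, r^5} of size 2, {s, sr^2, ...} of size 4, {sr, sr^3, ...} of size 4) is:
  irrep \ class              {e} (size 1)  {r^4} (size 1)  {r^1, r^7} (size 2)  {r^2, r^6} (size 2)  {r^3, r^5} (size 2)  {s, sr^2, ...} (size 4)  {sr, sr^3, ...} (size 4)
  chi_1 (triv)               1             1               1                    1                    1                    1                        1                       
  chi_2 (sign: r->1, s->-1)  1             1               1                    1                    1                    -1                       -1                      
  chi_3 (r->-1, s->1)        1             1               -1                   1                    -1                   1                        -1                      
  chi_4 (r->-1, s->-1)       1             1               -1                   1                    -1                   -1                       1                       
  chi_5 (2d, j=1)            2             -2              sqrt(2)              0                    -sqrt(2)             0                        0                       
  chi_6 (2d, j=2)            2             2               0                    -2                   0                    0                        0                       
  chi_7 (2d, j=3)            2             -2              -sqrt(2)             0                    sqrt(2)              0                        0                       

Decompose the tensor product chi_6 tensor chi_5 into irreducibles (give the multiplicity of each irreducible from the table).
chi_6 tensor chi_5 = chi_5 + chi_7 (all other irreducibles have multiplicity 0).

Explanation: The character of a tensor product is the pointwise product (chi_6 * chi_5)(C) = chi_6(C) * chi_5(C):
  {e}: (2)*(2), {r^4}: (2)*(-2), {r^1, r^7}: (0)*(sqrt(2)), {r^2, r^6}: (-2)*(0), {r^3, r^5}: (0)*(-sqrt(2)), {s, sr^2, ...}: (0)*(0), {sr, sr^3, ...}: (0)*(0)
so (chi_6 * chi_5) takes values
  {e} -> 4, {r^4} -> -4, {r^1, r^7} -> 0, {r^2, r^6} -> 0, {r^3, r^5} -> 0, {s, sr^2, ...} -> 0, {sr, sr^3, ...} -> 0.
Now take the inner product of this character with each irreducible chi from the table, <chi_6*chi_5, chi> = (1/16) sum_C |C| (chi_6*chi_5)(C) conj(chi(C)):
  <chi_6*chi_5, chi_1> = (1/16)[1*(4)*conj(1) + 1*(-4)*conj(1) + 2*(0)*conj(1) + 2*(0)*conj(1) + 2*(0)*conj(1) + 4*(0)*conj(1) + 4*(0)*conj(1)]
      = (1/16)[(4) + (-4) + (0) + (0) + (0) + (0) + (0)] = 0/16 = 0
  <chi_6*chi_5, chi_2> = (1/16)[1*(4)*conj(1) + 1*(-4)*conj(1) + 2*(0)*conj(1) + 2*(0)*conj(1) + 2*(0)*conj(1) + 4*(0)*conj(-1) + 4*(0)*conj(-1)]
      = (1/16)[(4) + (-4) + (0) + (0) + (0) + (0) + (0)] = 0/16 = 0
  <chi_6*chi_5, chi_3> = (1/16)[1*(4)*conj(1) + 1*(-4)*conj(1) + 2*(0)*conj(-1) + 2*(0)*conj(1) + 2*(0)*conj(-1) + 4*(0)*conj(1) + 4*(0)*conj(-1)]
      = (1/16)[(4) + (-4) + (0) + (0) + (0) + (0) + (0)] = 0/16 = 0
  <chi_6*chi_5, chi_4> = (1/16)[1*(4)*conj(1) + 1*(-4)*conj(1) + 2*(0)*conj(-1) + 2*(0)*conj(1) + 2*(0)*conj(-1) + 4*(0)*conj(-1) + 4*(0)*conj(1)]
      = (1/16)[(4) + (-4) + (0) + (0) + (0) + (0) + (0)] = 0/16 = 0
  <chi_6*chi_5, chi_5> = (1/16)[1*(4)*conj(2) + 1*(-4)*conj(-2) + 2*(0)*conj(sqrt(2)) + 2*(0)*conj(0) + 2*(0)*conj(-sqrt(2)) + 4*(0)*conj(0) + 4*(0)*conj(0)]
      = (1/16)[(8) + (8) + (0) + (0) + (0) + (0) + (0)] = 16/16 = 1
  <chi_6*chi_5, chi_6> = (1/16)[1*(4)*conj(2) + 1*(-4)*conj(2) + 2*(0)*conj(0) + 2*(0)*conj(-2) + 2*(0)*conj(0) + 4*(0)*conj(0) + 4*(0)*conj(0)]
      = (1/16)[(8) + (-8) + (0) + (0) + (0) + (0) + (0)] = 0/16 = 0
  <chi_6*chi_5, chi_7> = (1/16)[1*(4)*conj(2) + 1*(-4)*conj(-2) + 2*(0)*conj(-sqrt(2)) + 2*(0)*conj(0) + 2*(0)*conj(sqrt(2)) + 4*(0)*conj(0) + 4*(0)*conj(0)]
      = (1/16)[(8) + (8) + (0) + (0) + (0) + (0) + (0)] = 16/16 = 1
Hence the multiplicities are chi_5: 1, chi_7: 1. Dimension check: dim(chi_6)*dim(chi_5) = 2*2 = 4 and sum (mult * dim) = 1*2 + 1*2 = 4.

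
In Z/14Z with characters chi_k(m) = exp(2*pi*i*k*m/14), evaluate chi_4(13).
chi_4(13) = zeta_14^52 = exp(-4*I*pi/7)

Argument: chi_4(13) = zeta_14^(4*13) = zeta_14^52. Since zeta_14^14 = 1, this equals zeta_14^10 = exp(2*pi*i*10/14) = exp(-4*I*pi/7).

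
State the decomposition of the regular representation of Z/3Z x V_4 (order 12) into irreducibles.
Each irreducible V_i of dimension d_i appears with multiplicity d_i, i.e. rho_reg = (direct sum over all irreducibles V_i) d_i V_i. The irreducible dimensions for Z/3Z x V_4 are 1, 1, 1, 1, 1, 1, 1, 1, 1, 1, 1, 1: 12 irreducibles of dimension 1, each with multiplicity 1. Total dimension 12*1*1 = 12 = |G|.

Derivation: General theorem: in the regular representation of a finite group G, each irreducible appears with multiplicity equal to its dimension. Check: dim(rho_reg) = sum d_i^2 = 1 + 1 + 1 + 1 + 1 + 1 + 1 + 1 + 1 + 1 + 1 + 1 = 12 = |G|.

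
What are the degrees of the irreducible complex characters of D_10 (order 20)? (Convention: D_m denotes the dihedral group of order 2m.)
Dimensions: 1, 1, 1, 1, 2, 2, 2, 2

Solution. There are 8 irreducibles (= number of conjugacy classes). Their dimensions d_i satisfy sum d_i^2 = |G| = 20: 1 + 1 + 1 + 1 + 4 + 4 + 4 + 4 = 20.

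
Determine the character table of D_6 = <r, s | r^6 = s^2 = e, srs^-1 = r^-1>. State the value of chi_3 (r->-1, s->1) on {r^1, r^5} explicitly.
Conjugacy classes: {e} of size 1, {r^3} of size 1, {r^1, r^5} of size 2, {r^2, r^4} of size 2, {s, sr^2, ...} of size 3, {sr, sr^3, ...} of size 3.
Character table:
  irrep \ class              {e} (size 1)  {r^3} (size 1)  {r^1, r^5} (size 2)  {r^2, r^4} (size 2)  {s, sr^2, ...} (size 3)  {sr, sr^3, ...} (size 3)
  chi_1 (triv)               1             1               1                    1                    1                        1                       
  chi_2 (sign: r->1, s->-1)  1             1               1                    1                    -1                       -1                      
  chi_3 (r->-1, s->1)        1             -1              -1                   1                    1                        -1                      
  chi_4 (r->-1, s->-1)       1             -1              -1                   1                    -1                       1                       
  chi_5 (2d, j=1)            2             -2              1                    -1                   0                        0                       
  chi_6 (2d, j=2)            2             2               -1                   -1                   0                        0                       

Spot check: chi_3 (r->-1, s->1) on {r^1, r^5} = -1.

Details: D_6 has order 2*6 = 12 with 6 conjugacy classes, hence 6 irreducibles. Sum of squared dims 1 + 1 + 1 + 1 + 4 + 4 = 12 = |G|. Linear characters come from the abelianisation; the 2-dimensional irreps have character r^k -> 2*cos(2*pi*j*k/6), reflections -> 0.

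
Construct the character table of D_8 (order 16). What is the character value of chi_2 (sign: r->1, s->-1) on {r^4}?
Conjugacy classes: {e} of size 1, {r^4} of size 1, {r^1, r^7} of size 2, {r^2, r^6} of size 2, {r^3, r^5} of size 2, {s, sr^2, ...} of size 4, {sr, sr^3, ...} of size 4.
Character table:
  irrep \ class              {e} (size 1)  {r^4} (size 1)  {r^1, r^7} (size 2)  {r^2, r^6} (size 2)  {r^3, r^5} (size 2)  {s, sr^2, ...} (size 4)  {sr, sr^3, ...} (size 4)
  chi_1 (triv)               1             1               1                    1                    1                    1                        1                       
  chi_2 (sign: r->1, s->-1)  1             1               1                    1                    1                    -1                       -1                      
  chi_3 (r->-1, s->1)        1             1               -1                   1                    -1                   1                        -1                      
  chi_4 (r->-1, s->-1)       1             1               -1                   1                    -1                   -1                       1                       
  chi_5 (2d, j=1)            2             -2              sqrt(2)              0                    -sqrt(2)             0                        0                       
  chi_6 (2d, j=2)            2             2               0                    -2                   0                    0                        0                       
  chi_7 (2d, j=3)            2             -2              -sqrt(2)             0                    sqrt(2)              0                        0                       

Spot check: chi_2 (sign: r->1, s->-1) on {r^4} = 1.

Why: D_8 has order 2*8 = 16 with 7 conjugacy classes, hence 7 irreducibles. Sum of squared dims 1 + 1 + 1 + 1 + 4 + 4 + 4 = 16 = |G|. Linear characters come from the abelianisation; the 2-dimensional irreps have character r^k -> 2*cos(2*pi*j*k/8), reflections -> 0.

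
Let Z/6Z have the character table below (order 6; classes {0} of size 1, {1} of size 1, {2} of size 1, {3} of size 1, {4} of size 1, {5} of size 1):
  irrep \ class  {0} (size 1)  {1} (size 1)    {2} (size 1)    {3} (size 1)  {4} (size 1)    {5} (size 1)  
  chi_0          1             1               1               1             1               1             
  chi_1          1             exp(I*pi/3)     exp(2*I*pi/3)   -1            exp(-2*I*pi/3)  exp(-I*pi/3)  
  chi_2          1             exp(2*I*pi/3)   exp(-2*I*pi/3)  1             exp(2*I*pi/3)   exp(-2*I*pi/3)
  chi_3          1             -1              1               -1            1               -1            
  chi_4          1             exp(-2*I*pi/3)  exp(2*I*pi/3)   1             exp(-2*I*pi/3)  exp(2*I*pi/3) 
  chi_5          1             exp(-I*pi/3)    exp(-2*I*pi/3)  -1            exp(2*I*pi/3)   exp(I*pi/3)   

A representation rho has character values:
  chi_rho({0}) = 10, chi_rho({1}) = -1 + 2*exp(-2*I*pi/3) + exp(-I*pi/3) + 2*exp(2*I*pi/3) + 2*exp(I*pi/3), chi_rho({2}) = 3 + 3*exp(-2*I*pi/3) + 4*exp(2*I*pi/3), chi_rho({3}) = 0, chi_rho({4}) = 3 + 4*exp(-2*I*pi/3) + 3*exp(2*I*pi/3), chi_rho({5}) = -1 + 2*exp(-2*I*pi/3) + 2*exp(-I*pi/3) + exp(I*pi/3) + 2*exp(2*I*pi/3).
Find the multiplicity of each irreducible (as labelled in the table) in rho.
Multiplicities: chi_0: 1, chi_1: 2, chi_2: 2, chi_3: 2, chi_4: 2, chi_5: 1.

Proof sketch: Use <chi_rho, chi> = (1/|G|) sum_C |C| * chi_rho(C) * conj(chi(C)) with |G| = 6 for each irreducible chi in the table:
  <chi_rho, chi_0> = (1/6)[1*(10)*conj(1) + 1*(-1 + 2*exp(-2*I*pi/3) + exp(-I*pi/3) + 2*exp(2*I*pi/3) + 2*exp(I*pi/3))*conj(1) + 1*(3 + 3*exp(-2*I*pi/3) + 4*exp(2*I*pi/3))*conj(1) + 1*(0)*conj(1) + 1*(3 + 4*exp(-2*I*pi/3) + 3*exp(2*I*pi/3))*conj(1) + 1*(-1 + 2*exp(-2*I*pi/3) + 2*exp(-I*pi/3) + exp(I*pi/3) + 2*exp(2*I*pi/3))*conj(1)]
      = (1/6)[(10) + (-1 + 2*exp(-2*I*pi/3) + exp(-I*pi/3) + 2*exp(2*I*pi/3) + 2*exp(I*pi/3)) + (3 + 3*exp(-2*I*pi/3) + 4*exp(2*I*pi/3)) + (0) + (3 + 4*exp(-2*I*pi/3) + 3*exp(2*I*pi/3)) + (-1 + 2*exp(-2*I*pi/3) + 2*exp(-I*pi/3) + exp(I*pi/3) + 2*exp(2*I*pi/3))] = 6/6 = 1
  <chi_rho, chi_1> = (1/6)[1*(10)*conj(1) + 1*(-1 + 2*exp(-2*I*pi/3) + exp(-I*pi/3) + 2*exp(2*I*pi/3) + 2*exp(I*pi/3))*conj(exp(I*pi/3)) + 1*(3 + 3*exp(-2*I*pi/3) + 4*exp(2*I*pi/3))*conj(exp(2*I*pi/3)) + 1*(0)*conj(-1) + 1*(3 + 4*exp(-2*I*pi/3) + 3*exp(2*I*pi/3))*conj(exp(-2*I*pi/3)) + 1*(-1 + 2*exp(-2*I*pi/3) + 2*exp(-I*pi/3) + exp(I*pi/3) + 2*exp(2*I*pi/3))*conj(exp(-I*pi/3))]
      = (1/6)[(10) + (exp(-2*I*pi/3) - exp(-I*pi/3) + 2*exp(I*pi/3)) + (1) + (0) + (1) + (2*exp(-I*pi/3) - exp(I*pi/3) + exp(2*I*pi/3))] = 12/6 = 2
  <chi_rho, chi_2> = (1/6)[1*(10)*conj(1) + 1*(-1 + 2*exp(-2*I*pi/3) + exp(-I*pi/3) + 2*exp(2*I*pi/3) + 2*exp(I*pi/3))*conj(exp(2*I*pi/3)) + 1*(3 + 3*exp(-2*I*pi/3) + 4*exp(2*I*pi/3))*conj(exp(-2*I*pi/3)) + 1*(0)*conj(1) + 1*(3 + 4*exp(-2*I*pi/3) + 3*exp(2*I*pi/3))*conj(exp(2*I*pi/3)) + 1*(-1 + 2*exp(-2*I*pi/3) + 2*exp(-I*pi/3) + exp(I*pi/3) + 2*exp(2*I*pi/3))*conj(exp(-2*I*pi/3))]
      = (1/6)[(10) + (1 + 2*exp(-I*pi/3) - exp(-2*I*pi/3) + 2*exp(2*I*pi/3)) + (3 + 4*exp(-2*I*pi/3) + 3*exp(2*I*pi/3)) + (0) + (3 + 3*exp(-2*I*pi/3) + 4*exp(2*I*pi/3)) + (1 + 2*exp(-2*I*pi/3) - exp(2*I*pi/3) + 2*exp(I*pi/3))] = 12/6 = 2
  <chi_rho, chi_3> = (1/6)[1*(10)*conj(1) + 1*(-1 + 2*exp(-2*I*pi/3) + exp(-I*pi/3) + 2*exp(2*I*pi/3) + 2*exp(I*pi/3))*conj(-1) + 1*(3 + 3*exp(-2*I*pi/3) + 4*exp(2*I*pi/3))*conj(1) + 1*(0)*conj(-1) + 1*(3 + 4*exp(-2*I*pi/3) + 3*exp(2*I*pi/3))*conj(1) + 1*(-1 + 2*exp(-2*I*pi/3) + 2*exp(-I*pi/3) + exp(I*pi/3) + 2*exp(2*I*pi/3))*conj(-1)]
      = (1/6)[(10) + (1 - 2*exp(I*pi/3) - 2*exp(2*I*pi/3) - exp(-I*pi/3) - 2*exp(-2*I*pi/3)) + (3 + 3*exp(-2*I*pi/3) + 4*exp(2*I*pi/3)) + (0) + (3 + 4*exp(-2*I*pi/3) + 3*exp(2*I*pi/3)) + (1 - 2*exp(2*I*pi/3) - exp(I*pi/3) - 2*exp(-I*pi/3) - 2*exp(-2*I*pi/3))] = 12/6 = 2
  <chi_rho, chi_4> = (1/6)[1*(10)*conj(1) + 1*(-1 + 2*exp(-2*I*pi/3) + exp(-I*pi/3) + 2*exp(2*I*pi/3) + 2*exp(I*pi/3))*conj(exp(-2*I*pi/3)) + 1*(3 + 3*exp(-2*I*pi/3) + 4*exp(2*I*pi/3))*conj(exp(2*I*pi/3)) + 1*(0)*conj(1) + 1*(3 + 4*exp(-2*I*pi/3) + 3*exp(2*I*pi/3))*conj(exp(-2*I*pi/3)) + 1*(-1 + 2*exp(-2*I*pi/3) + 2*exp(-I*pi/3) + exp(I*pi/3) + 2*exp(2*I*pi/3))*conj(exp(2*I*pi/3))]
      = (1/6)[(10) + (2*exp(-2*I*pi/3) - exp(2*I*pi/3) + exp(I*pi/3)) + (1) + (0) + (1) + (exp(-I*pi/3) - exp(-2*I*pi/3) + 2*exp(2*I*pi/3))] = 12/6 = 2
  <chi_rho, chi_5> = (1/6)[1*(10)*conj(1) + 1*(-1 + 2*exp(-2*I*pi/3) + exp(-I*pi/3) + 2*exp(2*I*pi/3) + 2*exp(I*pi/3))*conj(exp(-I*pi/3)) + 1*(3 + 3*exp(-2*I*pi/3) + 4*exp(2*I*pi/3))*conj(exp(-2*I*pi/3)) + 1*(0)*conj(-1) + 1*(3 + 4*exp(-2*I*pi/3) + 3*exp(2*I*pi/3))*conj(exp(2*I*pi/3)) + 1*(-1 + 2*exp(-2*I*pi/3) + 2*exp(-I*pi/3) + exp(I*pi/3) + 2*exp(2*I*pi/3))*conj(exp(I*pi/3))]
      = (1/6)[(10) + (-1 + 2*exp(-I*pi/3) - exp(I*pi/3) + 2*exp(2*I*pi/3)) + (3 + 4*exp(-2*I*pi/3) + 3*exp(2*I*pi/3)) + (0) + (3 + 3*exp(-2*I*pi/3) + 4*exp(2*I*pi/3)) + (-1 + 2*exp(-2*I*pi/3) - exp(-I*pi/3) + 2*exp(I*pi/3))] = 6/6 = 1
(Exp terms are combined using exp(i*s)*conj(exp(i*t)) = exp(i*(s-t)), and sums of them are collapsed using the identity that for every m > 1 the m distinct m-th roots of unity sum to 0, e.g. 1 + exp(2*I*pi/3) + exp(-2*I*pi/3) = 0.)
Dimension check: dim(rho) = sum (mult * dim) = 1*1 + 2*1 + 2*1 + 2*1 + 2*1 + 1*1 = 10 = chi_rho(e) = 10.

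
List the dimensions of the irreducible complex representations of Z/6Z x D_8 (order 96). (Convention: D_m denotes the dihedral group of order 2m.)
Dimensions: 1, 1, 1, 1, 1, 1, 1, 1, 1, 1, 1, 1, 1, 1, 1, 1, 1, 1, 1, 1, 1, 1, 1, 1, 2, 2, 2, 2, 2, 2, 2, 2, 2, 2, 2, 2, 2, 2, 2, 2, 2, 2

Reasoning: There are 42 irreducibles (= number of conjugacy classes). Their dimensions d_i satisfy sum d_i^2 = |G| = 96: 1 + 1 + 1 + 1 + 1 + 1 + 1 + 1 + 1 + 1 + 1 + 1 + 1 + 1 + 1 + 1 + 1 + 1 + 1 + 1 + 1 + 1 + 1 + 1 + 4 + 4 + 4 + 4 + 4 + 4 + 4 + 4 + 4 + 4 + 4 + 4 + 4 + 4 + 4 + 4 + 4 + 4 = 96. (For the product with Z/6Z: each of the 6 1-dim characters of Z/6Z tensors with each irrep of D_8, giving 6 copies of each D_8-dimension.)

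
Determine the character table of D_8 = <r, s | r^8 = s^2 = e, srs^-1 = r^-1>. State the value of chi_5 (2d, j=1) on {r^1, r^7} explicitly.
Conjugacy classes: {e} of size 1, {r^4} of size 1, {r^1, r^7} of size 2, {r^2, r^6} of size 2, {r^3, r^5} of size 2, {s, sr^2, ...} of size 4, {sr, sr^3, ...} of size 4.
Character table:
  irrep \ class              {e} (size 1)  {r^4} (size 1)  {r^1, r^7} (size 2)  {r^2, r^6} (size 2)  {r^3, r^5} (size 2)  {s, sr^2, ...} (size 4)  {sr, sr^3, ...} (size 4)
  chi_1 (triv)               1             1               1                    1                    1                    1                        1                       
  chi_2 (sign: r->1, s->-1)  1             1               1                    1                    1                    -1                       -1                      
  chi_3 (r->-1, s->1)        1             1               -1                   1                    -1                   1                        -1                      
  chi_4 (r->-1, s->-1)       1             1               -1                   1                    -1                   -1                       1                       
  chi_5 (2d, j=1)            2             -2              sqrt(2)              0                    -sqrt(2)             0                        0                       
  chi_6 (2d, j=2)            2             2               0                    -2                   0                    0                        0                       
  chi_7 (2d, j=3)            2             -2              -sqrt(2)             0                    sqrt(2)              0                        0                       

Spot check: chi_5 (2d, j=1) on {r^1, r^7} = sqrt(2).

Derivation: D_8 has order 2*8 = 16 with 7 conjugacy classes, hence 7 irreducibles. Sum of squared dims 1 + 1 + 1 + 1 + 4 + 4 + 4 = 16 = |G|. Linear characters come from the abelianisation; the 2-dimensional irreps have character r^k -> 2*cos(2*pi*j*k/8), reflections -> 0.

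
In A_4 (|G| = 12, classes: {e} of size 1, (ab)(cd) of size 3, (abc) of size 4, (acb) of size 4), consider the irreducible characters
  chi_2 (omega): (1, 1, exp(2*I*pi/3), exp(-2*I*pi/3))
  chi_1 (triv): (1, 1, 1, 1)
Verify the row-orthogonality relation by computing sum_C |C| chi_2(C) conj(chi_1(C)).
Sum = 0; so <chi_2, chi_1> = 0 (distinct irreducibles are orthogonal).

Explanation: Compute term by term over conjugacy classes (|C| * chi_2(C) * conj(chi_1(C))):
  1*(1)*conj(1) + 3*(1)*conj(1) + 4*(exp(2*I*pi/3))*conj(1) + 4*(exp(-2*I*pi/3))*conj(1)
  = (1) + (3) + (4*exp(2*I*pi/3)) + (4*exp(-2*I*pi/3))
  = 0.
(Exp terms are combined using exp(i*s)*conj(exp(i*t)) = exp(i*(s-t)), and sums of them are collapsed using the identity that for every m > 1 the m distinct m-th roots of unity sum to 0, e.g. 1 + exp(2*I*pi/3) + exp(-2*I*pi/3) = 0.)
Dividing by |G| = 12 gives 0/12 = 0, matching the row-orthogonality relation <chi_2, chi_1> = [chi_2 = chi_1].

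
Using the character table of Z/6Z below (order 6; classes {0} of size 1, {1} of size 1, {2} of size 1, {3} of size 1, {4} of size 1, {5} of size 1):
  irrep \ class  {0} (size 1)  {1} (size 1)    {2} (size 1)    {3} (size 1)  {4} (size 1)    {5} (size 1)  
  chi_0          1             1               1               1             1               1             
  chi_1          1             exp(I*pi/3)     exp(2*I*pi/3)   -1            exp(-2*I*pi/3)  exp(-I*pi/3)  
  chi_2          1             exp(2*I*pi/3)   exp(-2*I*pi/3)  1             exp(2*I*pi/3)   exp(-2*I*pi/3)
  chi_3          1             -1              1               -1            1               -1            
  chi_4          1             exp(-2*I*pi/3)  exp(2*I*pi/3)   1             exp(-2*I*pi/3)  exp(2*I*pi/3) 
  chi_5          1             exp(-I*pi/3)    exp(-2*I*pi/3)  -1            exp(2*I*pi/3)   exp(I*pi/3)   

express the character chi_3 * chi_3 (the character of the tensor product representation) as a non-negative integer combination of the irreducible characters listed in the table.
chi_3 tensor chi_3 = chi_0 (all other irreducibles have multiplicity 0).

Derivation: The character of a tensor product is the pointwise product (chi_3 * chi_3)(C) = chi_3(C) * chi_3(C):
  {0}: (1)*(1), {1}: (-1)*(-1), {2}: (1)*(1), {3}: (-1)*(-1), {4}: (1)*(1), {5}: (-1)*(-1)
so (chi_3 * chi_3) takes values
  {0} -> 1, {1} -> 1, {2} -> 1, {3} -> 1, {4} -> 1, {5} -> 1.
Now take the inner product of this character with each irreducible chi from the table, <chi_3*chi_3, chi> = (1/6) sum_C |C| (chi_3*chi_3)(C) conj(chi(C)):
  <chi_3*chi_3, chi_0> = (1/6)[1*(1)*conj(1) + 1*(1)*conj(1) + 1*(1)*conj(1) + 1*(1)*conj(1) + 1*(1)*conj(1) + 1*(1)*conj(1)]
      = (1/6)[(1) + (1) + (1) + (1) + (1) + (1)] = 6/6 = 1
  <chi_3*chi_3, chi_1> = (1/6)[1*(1)*conj(1) + 1*(1)*conj(exp(I*pi/3)) + 1*(1)*conj(exp(2*I*pi/3)) + 1*(1)*conj(-1) + 1*(1)*conj(exp(-2*I*pi/3)) + 1*(1)*conj(exp(-I*pi/3))]
      = (1/6)[(1) + (exp(-I*pi/3)) + (exp(-2*I*pi/3)) + (-1) + (exp(2*I*pi/3)) + (exp(I*pi/3))] = 0/6 = 0
  <chi_3*chi_3, chi_2> = (1/6)[1*(1)*conj(1) + 1*(1)*conj(exp(2*I*pi/3)) + 1*(1)*conj(exp(-2*I*pi/3)) + 1*(1)*conj(1) + 1*(1)*conj(exp(2*I*pi/3)) + 1*(1)*conj(exp(-2*I*pi/3))]
      = (1/6)[(1) + (exp(-2*I*pi/3)) + (exp(2*I*pi/3)) + (1) + (exp(-2*I*pi/3)) + (exp(2*I*pi/3))] = 0/6 = 0
  <chi_3*chi_3, chi_3> = (1/6)[1*(1)*conj(1) + 1*(1)*conj(-1) + 1*(1)*conj(1) + 1*(1)*conj(-1) + 1*(1)*conj(1) + 1*(1)*conj(-1)]
      = (1/6)[(1) + (-1) + (1) + (-1) + (1) + (-1)] = 0/6 = 0
  <chi_3*chi_3, chi_4> = (1/6)[1*(1)*conj(1) + 1*(1)*conj(exp(-2*I*pi/3)) + 1*(1)*conj(exp(2*I*pi/3)) + 1*(1)*conj(1) + 1*(1)*conj(exp(-2*I*pi/3)) + 1*(1)*conj(exp(2*I*pi/3))]
      = (1/6)[(1) + (exp(2*I*pi/3)) + (exp(-2*I*pi/3)) + (1) + (exp(2*I*pi/3)) + (exp(-2*I*pi/3))] = 0/6 = 0
  <chi_3*chi_3, chi_5> = (1/6)[1*(1)*conj(1) + 1*(1)*conj(exp(-I*pi/3)) + 1*(1)*conj(exp(-2*I*pi/3)) + 1*(1)*conj(-1) + 1*(1)*conj(exp(2*I*pi/3)) + 1*(1)*conj(exp(I*pi/3))]
      = (1/6)[(1) + (exp(I*pi/3)) + (exp(2*I*pi/3)) + (-1) + (exp(-2*I*pi/3)) + (exp(-I*pi/3))] = 0/6 = 0
(Exp terms are combined using exp(i*s)*conj(exp(i*t)) = exp(i*(s-t)), and sums of them are collapsed using the identity that for every m > 1 the m distinct m-th roots of unity sum to 0, e.g. 1 + exp(2*I*pi/3) + exp(-2*I*pi/3) = 0.)
Hence the multiplicities are chi_0: 1. Dimension check: dim(chi_3)*dim(chi_3) = 1*1 = 1 and sum (mult * dim) = 1*1 = 1.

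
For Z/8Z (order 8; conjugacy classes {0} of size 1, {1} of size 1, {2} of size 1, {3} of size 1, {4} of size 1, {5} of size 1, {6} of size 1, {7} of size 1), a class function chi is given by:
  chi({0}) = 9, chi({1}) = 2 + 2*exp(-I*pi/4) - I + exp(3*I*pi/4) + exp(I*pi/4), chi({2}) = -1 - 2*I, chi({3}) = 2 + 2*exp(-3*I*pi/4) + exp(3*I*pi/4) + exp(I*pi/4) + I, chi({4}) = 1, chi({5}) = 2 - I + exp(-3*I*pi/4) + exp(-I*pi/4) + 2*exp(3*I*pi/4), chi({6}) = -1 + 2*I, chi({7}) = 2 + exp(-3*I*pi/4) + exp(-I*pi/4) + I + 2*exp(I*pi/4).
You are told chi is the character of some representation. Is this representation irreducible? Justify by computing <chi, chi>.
Not irreducible (reducible): <chi, chi> = 15 > 1.

<chi, chi> = (1/|G|) sum_C |C| * |chi(C)|^2 = (1/8)[1*|9|^2 + 1*|2 + 2*exp(-I*pi/4) - I + exp(3*I*pi/4) + exp(I*pi/4)|^2 + 1*|-1 - 2*I|^2 + 1*|2 + 2*exp(-3*I*pi/4) + exp(3*I*pi/4) + exp(I*pi/4) + I|^2 + 1*|1|^2 + 1*|2 - I + exp(-3*I*pi/4) + exp(-I*pi/4) + 2*exp(3*I*pi/4)|^2 + 1*|-1 + 2*I|^2 + 1*|2 + exp(-3*I*pi/4) + exp(-I*pi/4) + I + 2*exp(I*pi/4)|^2]
  = (1/8)[(81) + (7 + 5*exp(-I*pi/4) + 3*exp(-3*I*pi/4) + exp(3*I*pi/4) + 7*exp(I*pi/4)) + (5) + (7 + 7*exp(-3*I*pi/4) + exp(-I*pi/4) + 3*exp(I*pi/4) + 5*exp(3*I*pi/4)) + (1) + (7 + 7*exp(-3*I*pi/4) + exp(-I*pi/4) + 3*exp(I*pi/4) + 5*exp(3*I*pi/4)) + (5) + (7 + 5*exp(-I*pi/4) + 3*exp(-3*I*pi/4) + exp(3*I*pi/4) + 7*exp(I*pi/4))] = 120/8 = 15.
(Exp terms are combined using exp(i*s)*conj(exp(i*t)) = exp(i*(s-t)), and sums of them are collapsed using the identity that for every m > 1 the m distinct m-th roots of unity sum to 0, e.g. 1 + exp(2*I*pi/3) + exp(-2*I*pi/3) = 0.)
A character is irreducible iff <chi, chi> = 1, so this representation is reducible.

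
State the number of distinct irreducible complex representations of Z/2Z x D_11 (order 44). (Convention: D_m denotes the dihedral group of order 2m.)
14

The number of irreducible complex representations of a finite group equals its number of conjugacy classes. For a direct product, #classes(G x H) = #classes(G) * #classes(H). Z/2Z has 2 classes (abelian), D_11 has 7 classes, so 2 * 7 = 14, so Z/2Z x D_11 (order 44) has exactly 14 irreducible complex representations.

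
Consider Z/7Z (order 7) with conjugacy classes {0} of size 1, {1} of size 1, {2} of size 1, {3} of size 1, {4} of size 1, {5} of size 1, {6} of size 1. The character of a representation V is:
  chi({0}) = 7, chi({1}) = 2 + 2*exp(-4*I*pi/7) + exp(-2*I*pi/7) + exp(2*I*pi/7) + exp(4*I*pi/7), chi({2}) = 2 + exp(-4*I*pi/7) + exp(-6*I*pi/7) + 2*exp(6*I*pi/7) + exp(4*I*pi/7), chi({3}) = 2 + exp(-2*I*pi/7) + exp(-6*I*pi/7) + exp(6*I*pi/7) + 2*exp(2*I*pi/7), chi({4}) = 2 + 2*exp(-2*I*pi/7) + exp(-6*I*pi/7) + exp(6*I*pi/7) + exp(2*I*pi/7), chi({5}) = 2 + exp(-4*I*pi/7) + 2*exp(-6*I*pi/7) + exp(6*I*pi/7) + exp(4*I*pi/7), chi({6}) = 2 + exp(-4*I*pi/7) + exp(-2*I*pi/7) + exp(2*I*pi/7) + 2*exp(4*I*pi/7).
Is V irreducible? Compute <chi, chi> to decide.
Not irreducible (reducible): <chi, chi> = 11 > 1.

Solution. <chi, chi> = (1/|G|) sum_C |C| * |chi(C)|^2 = (1/7)[1*|7|^2 + 1*|2 + 2*exp(-4*I*pi/7) + exp(-2*I*pi/7) + exp(2*I*pi/7) + exp(4*I*pi/7)|^2 + 1*|2 + exp(-4*I*pi/7) + exp(-6*I*pi/7) + 2*exp(6*I*pi/7) + exp(4*I*pi/7)|^2 + 1*|2 + exp(-2*I*pi/7) + exp(-6*I*pi/7) + exp(6*I*pi/7) + 2*exp(2*I*pi/7)|^2 + 1*|2 + 2*exp(-2*I*pi/7) + exp(-6*I*pi/7) + exp(6*I*pi/7) + exp(2*I*pi/7)|^2 + 1*|2 + exp(-4*I*pi/7) + 2*exp(-6*I*pi/7) + exp(6*I*pi/7) + exp(4*I*pi/7)|^2 + 1*|2 + exp(-4*I*pi/7) + exp(-2*I*pi/7) + exp(2*I*pi/7) + 2*exp(4*I*pi/7)|^2]
  = (1/7)[(49) + (11 + 7*exp(-4*I*pi/7) + 7*exp(-2*I*pi/7) + 5*exp(-6*I*pi/7) + 5*exp(6*I*pi/7) + 7*exp(2*I*pi/7) + 7*exp(4*I*pi/7)) + (11 + 7*exp(-4*I*pi/7) + 5*exp(-2*I*pi/7) + 7*exp(-6*I*pi/7) + 7*exp(6*I*pi/7) + 5*exp(2*I*pi/7) + 7*exp(4*I*pi/7)) + (11 + 7*exp(-2*I*pi/7) + 5*exp(-4*I*pi/7) + 7*exp(-6*I*pi/7) + 7*exp(6*I*pi/7) + 5*exp(4*I*pi/7) + 7*exp(2*I*pi/7)) + (11 + 7*exp(-2*I*pi/7) + 5*exp(-4*I*pi/7) + 7*exp(-6*I*pi/7) + 7*exp(6*I*pi/7) + 5*exp(4*I*pi/7) + 7*exp(2*I*pi/7)) + (11 + 7*exp(-4*I*pi/7) + 5*exp(-2*I*pi/7) + 7*exp(-6*I*pi/7) + 7*exp(6*I*pi/7) + 5*exp(2*I*pi/7) + 7*exp(4*I*pi/7)) + (11 + 7*exp(-4*I*pi/7) + 7*exp(-2*I*pi/7) + 5*exp(-6*I*pi/7) + 5*exp(6*I*pi/7) + 7*exp(2*I*pi/7) + 7*exp(4*I*pi/7))] = 77/7 = 11.
(Exp terms are combined using exp(i*s)*conj(exp(i*t)) = exp(i*(s-t)), and sums of them are collapsed using the identity that for every m > 1 the m distinct m-th roots of unity sum to 0, e.g. 1 + exp(2*I*pi/3) + exp(-2*I*pi/3) = 0.)
A character is irreducible iff <chi, chi> = 1, so this representation is reducible.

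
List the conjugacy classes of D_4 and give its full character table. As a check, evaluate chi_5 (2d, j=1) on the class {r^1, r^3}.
Conjugacy classes: {e} of size 1, {r^2} of size 1, {r^1, r^3} of size 2, {s, sr^2, ...} of size 2, {sr, sr^3, ...} of size 2.
Character table:
  irrep \ class              {e} (size 1)  {r^2} (size 1)  {r^1, r^3} (size 2)  {s, sr^2, ...} (size 2)  {sr, sr^3, ...} (size 2)
  chi_1 (triv)               1             1               1                    1                        1                       
  chi_2 (sign: r->1, s->-1)  1             1               1                    -1                       -1                      
  chi_3 (r->-1, s->1)        1             1               -1                   1                        -1                      
  chi_4 (r->-1, s->-1)       1             1               -1                   -1                       1                       
  chi_5 (2d, j=1)            2             -2              0                    0                        0                       

Spot check: chi_5 (2d, j=1) on {r^1, r^3} = 0.

Working: D_4 has order 2*4 = 8 with 5 conjugacy classes, hence 5 irreducibles. Sum of squared dims 1 + 1 + 1 + 1 + 4 = 8 = |G|. Linear characters come from the abelianisation; the 2-dimensional irreps have character r^k -> 2*cos(2*pi*j*k/4), reflections -> 0.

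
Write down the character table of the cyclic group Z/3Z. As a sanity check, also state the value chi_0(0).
Character table of Z/3Z (irreps indexed chi_0,...,chi_2 with chi_k(m) = zeta_3^(k*m), zeta_3 = exp(2*pi*i/3)):
  irrep \ class  {0} (size 1)  {1} (size 1)    {2} (size 1)  
  chi_0          1             1               1             
  chi_1          1             exp(2*I*pi/3)   exp(-2*I*pi/3)
  chi_2          1             exp(-2*I*pi/3)  exp(2*I*pi/3) 

Spot check: chi_0(0) = zeta_3^(0*0) = zeta_3^0 = 1.

Explanation: Z/3Z is abelian, so all 3 irreducible complex representations are 1-dimensional. They are given by chi_k(m) = zeta_3^(k*m) for k = 0,...,2. Row orthogonality: sum_m chi_k(m) conj(chi_l(m)) = 3 * [k = l].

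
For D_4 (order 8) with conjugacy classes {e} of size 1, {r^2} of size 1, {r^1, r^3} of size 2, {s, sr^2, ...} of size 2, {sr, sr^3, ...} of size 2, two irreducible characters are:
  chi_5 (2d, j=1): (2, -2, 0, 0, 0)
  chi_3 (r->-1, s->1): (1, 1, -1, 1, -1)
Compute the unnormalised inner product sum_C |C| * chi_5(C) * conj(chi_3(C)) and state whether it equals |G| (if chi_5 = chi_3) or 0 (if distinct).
Sum = 0; so <chi_5, chi_3> = 0 (distinct irreducibles are orthogonal).

Explanation: Compute term by term over conjugacy classes (|C| * chi_5(C) * conj(chi_3(C))):
  1*(2)*conj(1) + 1*(-2)*conj(1) + 2*(0)*conj(-1) + 2*(0)*conj(1) + 2*(0)*conj(-1)
  = (2) + (-2) + (0) + (0) + (0)
  = 0.
Dividing by |G| = 8 gives 0/8 = 0, matching the row-orthogonality relation <chi_5, chi_3> = [chi_5 = chi_3].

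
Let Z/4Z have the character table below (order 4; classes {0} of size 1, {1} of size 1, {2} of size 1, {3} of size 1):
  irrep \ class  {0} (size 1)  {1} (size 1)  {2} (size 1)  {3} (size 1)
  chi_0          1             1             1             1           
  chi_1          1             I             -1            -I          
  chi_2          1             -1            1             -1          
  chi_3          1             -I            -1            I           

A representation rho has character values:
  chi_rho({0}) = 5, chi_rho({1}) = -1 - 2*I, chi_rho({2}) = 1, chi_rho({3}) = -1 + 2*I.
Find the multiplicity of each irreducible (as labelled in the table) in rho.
Multiplicities: chi_0: 1, chi_1: 0, chi_2: 2, chi_3: 2.

Working: Use <chi_rho, chi> = (1/|G|) sum_C |C| * chi_rho(C) * conj(chi(C)) with |G| = 4 for each irreducible chi in the table:
  <chi_rho, chi_0> = (1/4)[1*(5)*conj(1) + 1*(-1 - 2*I)*conj(1) + 1*(1)*conj(1) + 1*(-1 + 2*I)*conj(1)]
      = (1/4)[(5) + (-1 - 2*I) + (1) + (-1 + 2*I)] = 4/4 = 1
  <chi_rho, chi_1> = (1/4)[1*(5)*conj(1) + 1*(-1 - 2*I)*conj(I) + 1*(1)*conj(-1) + 1*(-1 + 2*I)*conj(-I)]
      = (1/4)[(5) + (-2 + I) + (-1) + (-2 - I)] = 0/4 = 0
  <chi_rho, chi_2> = (1/4)[1*(5)*conj(1) + 1*(-1 - 2*I)*conj(-1) + 1*(1)*conj(1) + 1*(-1 + 2*I)*conj(-1)]
      = (1/4)[(5) + (1 + 2*I) + (1) + (1 - 2*I)] = 8/4 = 2
  <chi_rho, chi_3> = (1/4)[1*(5)*conj(1) + 1*(-1 - 2*I)*conj(-I) + 1*(1)*conj(-1) + 1*(-1 + 2*I)*conj(I)]
      = (1/4)[(5) + (2 - I) + (-1) + (2 + I)] = 8/4 = 2
(Exp terms are combined using exp(i*s)*conj(exp(i*t)) = exp(i*(s-t)), and sums of them are collapsed using the identity that for every m > 1 the m distinct m-th roots of unity sum to 0, e.g. 1 + exp(2*I*pi/3) + exp(-2*I*pi/3) = 0.)
Dimension check: dim(rho) = sum (mult * dim) = 1*1 + 0*1 + 2*1 + 2*1 = 5 = chi_rho(e) = 5.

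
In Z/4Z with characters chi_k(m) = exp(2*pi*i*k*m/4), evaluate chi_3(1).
chi_3(1) = zeta_4^3 = -I

Why: chi_3(1) = zeta_4^(3*1) = zeta_4^3. Since zeta_4^4 = 1, this equals zeta_4^3 = exp(2*pi*i*3/4) = -I.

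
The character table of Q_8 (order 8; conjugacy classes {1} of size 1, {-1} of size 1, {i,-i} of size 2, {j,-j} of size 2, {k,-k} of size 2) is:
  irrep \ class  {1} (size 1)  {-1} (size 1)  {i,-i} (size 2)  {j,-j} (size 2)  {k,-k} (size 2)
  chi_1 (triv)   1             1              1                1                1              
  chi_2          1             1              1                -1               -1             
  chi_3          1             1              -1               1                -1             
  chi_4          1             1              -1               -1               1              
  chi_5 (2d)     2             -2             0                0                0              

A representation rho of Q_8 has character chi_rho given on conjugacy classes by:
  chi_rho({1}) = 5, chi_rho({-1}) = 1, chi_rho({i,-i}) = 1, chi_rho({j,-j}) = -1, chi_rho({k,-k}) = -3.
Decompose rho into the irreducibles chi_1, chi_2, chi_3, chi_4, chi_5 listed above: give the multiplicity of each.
Multiplicities: chi_1: 0, chi_2: 2, chi_3: 1, chi_4: 0, chi_5: 1.

Details: Use <chi_rho, chi> = (1/|G|) sum_C |C| * chi_rho(C) * conj(chi(C)) with |G| = 8 for each irreducible chi in the table:
  <chi_rho, chi_1> = (1/8)[1*(5)*conj(1) + 1*(1)*conj(1) + 2*(1)*conj(1) + 2*(-1)*conj(1) + 2*(-3)*conj(1)]
      = (1/8)[(5) + (1) + (2) + (-2) + (-6)] = 0/8 = 0
  <chi_rho, chi_2> = (1/8)[1*(5)*conj(1) + 1*(1)*conj(1) + 2*(1)*conj(1) + 2*(-1)*conj(-1) + 2*(-3)*conj(-1)]
      = (1/8)[(5) + (1) + (2) + (2) + (6)] = 16/8 = 2
  <chi_rho, chi_3> = (1/8)[1*(5)*conj(1) + 1*(1)*conj(1) + 2*(1)*conj(-1) + 2*(-1)*conj(1) + 2*(-3)*conj(-1)]
      = (1/8)[(5) + (1) + (-2) + (-2) + (6)] = 8/8 = 1
  <chi_rho, chi_4> = (1/8)[1*(5)*conj(1) + 1*(1)*conj(1) + 2*(1)*conj(-1) + 2*(-1)*conj(-1) + 2*(-3)*conj(1)]
      = (1/8)[(5) + (1) + (-2) + (2) + (-6)] = 0/8 = 0
  <chi_rho, chi_5> = (1/8)[1*(5)*conj(2) + 1*(1)*conj(-2) + 2*(1)*conj(0) + 2*(-1)*conj(0) + 2*(-3)*conj(0)]
      = (1/8)[(10) + (-2) + (0) + (0) + (0)] = 8/8 = 1
Dimension check: dim(rho) = sum (mult * dim) = 0*1 + 2*1 + 1*1 + 0*1 + 1*2 = 5 = chi_rho(e) = 5.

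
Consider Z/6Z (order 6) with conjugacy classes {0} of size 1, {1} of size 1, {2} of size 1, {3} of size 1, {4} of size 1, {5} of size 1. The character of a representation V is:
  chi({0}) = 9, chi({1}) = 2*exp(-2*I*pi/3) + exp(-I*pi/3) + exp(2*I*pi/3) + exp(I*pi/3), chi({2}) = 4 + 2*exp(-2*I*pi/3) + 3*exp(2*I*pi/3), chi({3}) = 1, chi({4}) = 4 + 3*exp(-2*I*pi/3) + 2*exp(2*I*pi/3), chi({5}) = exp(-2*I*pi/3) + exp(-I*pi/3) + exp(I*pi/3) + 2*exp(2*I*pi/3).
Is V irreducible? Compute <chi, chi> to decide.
Not irreducible (reducible): <chi, chi> = 15 > 1.

Details: <chi, chi> = (1/|G|) sum_C |C| * |chi(C)|^2 = (1/6)[1*|9|^2 + 1*|2*exp(-2*I*pi/3) + exp(-I*pi/3) + exp(2*I*pi/3) + exp(I*pi/3)|^2 + 1*|4 + 2*exp(-2*I*pi/3) + 3*exp(2*I*pi/3)|^2 + 1*|1|^2 + 1*|4 + 3*exp(-2*I*pi/3) + 2*exp(2*I*pi/3)|^2 + 1*|exp(-2*I*pi/3) + exp(-I*pi/3) + exp(I*pi/3) + 2*exp(2*I*pi/3)|^2]
  = (1/6)[(81) + (1) + (3) + (1) + (3) + (1)] = 90/6 = 15.
(Exp terms are combined using exp(i*s)*conj(exp(i*t)) = exp(i*(s-t)), and sums of them are collapsed using the identity that for every m > 1 the m distinct m-th roots of unity sum to 0, e.g. 1 + exp(2*I*pi/3) + exp(-2*I*pi/3) = 0.)
A character is irreducible iff <chi, chi> = 1, so this representation is reducible.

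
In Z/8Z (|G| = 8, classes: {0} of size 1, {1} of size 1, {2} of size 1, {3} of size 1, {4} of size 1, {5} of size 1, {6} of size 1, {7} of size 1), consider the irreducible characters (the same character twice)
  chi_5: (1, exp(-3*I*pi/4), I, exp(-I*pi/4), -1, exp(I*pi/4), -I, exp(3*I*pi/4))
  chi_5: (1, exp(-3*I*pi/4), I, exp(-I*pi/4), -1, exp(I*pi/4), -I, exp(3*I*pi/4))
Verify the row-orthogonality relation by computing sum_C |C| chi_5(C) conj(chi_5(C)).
Sum = 8 = |G| = 8; so <chi_5, chi_5> = 1 (norm-1 confirms irreducibility).

Proof sketch: Compute term by term over conjugacy classes (|C| * chi_5(C) * conj(chi_5(C))):
  1*(1)*conj(1) + 1*(exp(-3*I*pi/4))*conj(exp(-3*I*pi/4)) + 1*(I)*conj(I) + 1*(exp(-I*pi/4))*conj(exp(-I*pi/4)) + 1*(-1)*conj(-1) + 1*(exp(I*pi/4))*conj(exp(I*pi/4)) + 1*(-I)*conj(-I) + 1*(exp(3*I*pi/4))*conj(exp(3*I*pi/4))
  = (1) + (1) + (1) + (1) + (1) + (1) + (1) + (1)
  = 8.
(Exp terms are combined using exp(i*s)*conj(exp(i*t)) = exp(i*(s-t)), and sums of them are collapsed using the identity that for every m > 1 the m distinct m-th roots of unity sum to 0, e.g. 1 + exp(2*I*pi/3) + exp(-2*I*pi/3) = 0.)
Dividing by |G| = 8 gives 8/8 = 1, matching the row-orthogonality relation <chi_5, chi_5> = [chi_5 = chi_5].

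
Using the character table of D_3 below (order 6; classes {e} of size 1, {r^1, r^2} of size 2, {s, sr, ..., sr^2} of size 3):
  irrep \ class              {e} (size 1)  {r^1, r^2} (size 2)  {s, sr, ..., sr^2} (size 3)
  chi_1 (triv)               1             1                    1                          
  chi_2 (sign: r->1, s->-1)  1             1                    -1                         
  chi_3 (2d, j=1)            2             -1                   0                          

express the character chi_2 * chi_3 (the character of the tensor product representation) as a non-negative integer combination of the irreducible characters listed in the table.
chi_2 tensor chi_3 = chi_3 (all other irreducibles have multiplicity 0).

Why: The character of a tensor product is the pointwise product (chi_2 * chi_3)(C) = chi_2(C) * chi_3(C):
  {e}: (1)*(2), {r^1, r^2}: (1)*(-1), {s, sr, ..., sr^2}: (-1)*(0)
so (chi_2 * chi_3) takes values
  {e} -> 2, {r^1, r^2} -> -1, {s, sr, ..., sr^2} -> 0.
Now take the inner product of this character with each irreducible chi from the table, <chi_2*chi_3, chi> = (1/6) sum_C |C| (chi_2*chi_3)(C) conj(chi(C)):
  <chi_2*chi_3, chi_1> = (1/6)[1*(2)*conj(1) + 2*(-1)*conj(1) + 3*(0)*conj(1)]
      = (1/6)[(2) + (-2) + (0)] = 0/6 = 0
  <chi_2*chi_3, chi_2> = (1/6)[1*(2)*conj(1) + 2*(-1)*conj(1) + 3*(0)*conj(-1)]
      = (1/6)[(2) + (-2) + (0)] = 0/6 = 0
  <chi_2*chi_3, chi_3> = (1/6)[1*(2)*conj(2) + 2*(-1)*conj(-1) + 3*(0)*conj(0)]
      = (1/6)[(4) + (2) + (0)] = 6/6 = 1
Hence the multiplicities are chi_3: 1. Dimension check: dim(chi_2)*dim(chi_3) = 1*2 = 2 and sum (mult * dim) = 1*2 = 2.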